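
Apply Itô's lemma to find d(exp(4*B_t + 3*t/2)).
d(exp(4*B_t + 3*t/2)) = (19*exp(4*B_t + 3*t/2)/2) dt + (4*exp(4*B_t + 3*t/2)) dB_t

Itô's formula for f(t, x): d f(t, B_t) = (f_t + (1/2) f_xx) dt + f_x dB_t. Compute partials of f(t, x) = exp(3*t/2 + 4*x):
  f_t(t,x)  = 3*exp(3*t/2 + 4*x)/2
  f_x(t,x)  = 4*exp(3*t/2 + 4*x)
  f_xx(t,x) = 16*exp(3*t/2 + 4*x)
Assemble drift = f_t + (1/2) f_xx = 19*exp(3*t/2 + 4*x)/2 and diffusion = f_x = 4*exp(3*t/2 + 4*x). Substituting x = B_t:
  d(exp(4*B_t + 3*t/2)) = (19*exp(4*B_t + 3*t/2)/2) dt + (4*exp(4*B_t + 3*t/2)) dB_t.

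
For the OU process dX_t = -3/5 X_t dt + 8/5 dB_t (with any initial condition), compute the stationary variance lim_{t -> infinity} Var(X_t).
lim Var(X_t) = 32/15

The OU SDE dX = -theta X dt + sigma dB admits the integrating factor exp(theta t): d(exp(theta t) X_t) = sigma exp(theta t) dB_t. Integrating from 0 to t gives X_t = x_0 * exp(-theta t) + sigma * int_0^t exp(-theta (t-s)) dB_s for any initial x_0. The Itô integral has variance (by the Itô isometry) sigma^2 * int_0^t exp(-2 theta (t - s)) ds = sigma^2 * (1 - exp(-2 theta t)) / (2 theta), independent of x_0.
With theta = 3/5, sigma = 8/5:
  Var(X_t) = (8/5)^2 * (1 - exp(-2*3/5 t)) / (2 * 3/5) = 32/15 - 32*exp(-6*t/5)/15.
As t -> infinity, exp(-2*3/5 t) -> 0, so the stationary variance is sigma^2 / (2 theta) = 32/15.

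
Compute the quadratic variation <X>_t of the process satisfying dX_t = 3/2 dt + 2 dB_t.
<X>_t = 4*t

For an Itô process dX_t = a(t) dt + b(t) dB_t, the quadratic variation is <X>_t = int_0^t b(s)^2 ds (the drift term does not contribute). Here b(s) = 2, so
  b(s)^2 = 4.
Integrating from 0 to t:
  <X>_t = int_0^t (4) ds = 4*t.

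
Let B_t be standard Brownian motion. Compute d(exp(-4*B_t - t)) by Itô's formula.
d(exp(-4*B_t - t)) = (7*exp(-4*B_t - t)) dt + (-4*exp(-4*B_t - t)) dB_t

Itô's formula for f(t, x): d f(t, B_t) = (f_t + (1/2) f_xx) dt + f_x dB_t. Compute partials of f(t, x) = exp(-t - 4*x):
  f_t(t,x)  = -exp(-t - 4*x)
  f_x(t,x)  = -4*exp(-t - 4*x)
  f_xx(t,x) = 16*exp(-t - 4*x)
Assemble drift = f_t + (1/2) f_xx = 7*exp(-t - 4*x) and diffusion = f_x = -4*exp(-t - 4*x). Substituting x = B_t:
  d(exp(-4*B_t - t)) = (7*exp(-4*B_t - t)) dt + (-4*exp(-4*B_t - t)) dB_t.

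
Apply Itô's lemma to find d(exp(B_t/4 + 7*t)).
d(exp(B_t/4 + 7*t)) = (225*exp(B_t/4 + 7*t)/32) dt + (exp(B_t/4 + 7*t)/4) dB_t

Itô's formula for f(t, x): d f(t, B_t) = (f_t + (1/2) f_xx) dt + f_x dB_t. Compute partials of f(t, x) = exp(7*t + x/4):
  f_t(t,x)  = 7*exp(7*t + x/4)
  f_x(t,x)  = exp(7*t + x/4)/4
  f_xx(t,x) = exp(7*t + x/4)/16
Assemble drift = f_t + (1/2) f_xx = 225*exp(7*t + x/4)/32 and diffusion = f_x = exp(7*t + x/4)/4. Substituting x = B_t:
  d(exp(B_t/4 + 7*t)) = (225*exp(B_t/4 + 7*t)/32) dt + (exp(B_t/4 + 7*t)/4) dB_t.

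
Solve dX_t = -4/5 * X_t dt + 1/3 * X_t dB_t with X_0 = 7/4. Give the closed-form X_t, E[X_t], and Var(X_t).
X_t = 7/4 * exp((-77/90) t + (1/3) B_t); E[X_t] = 7*exp(-4*t/5)/4; Var(X_t) = (49*exp(t/9) - 49)*exp(-8*t/5)/16

For GBM dX = mu X dt + sigma X dB with X_0 = x_0, apply Itô to Y = log X: dY = (mu - sigma^2/2) dt + sigma dB, so Y_t = log(x_0) + (mu - sigma^2/2) t + sigma B_t and hence X_t = x_0 * exp((mu - sigma^2/2) t + sigma B_t).
With mu = -4/5, sigma = 1/3, x_0 = 7/4, this gives:
  X_t = 7/4 * exp((-77/90) * t + (1/3) * B_t).
Since sigma*B_t ~ Normal(0, sigma^2 t), E[exp(sigma*B_t)] = exp(sigma^2 t / 2); so E[X_t] = x_0 * exp((mu - sigma^2/2) t) * exp(sigma^2 t / 2) = x_0 * exp(mu t) = 7*exp(-4*t/5)/4.
Var(X_t) = E[X_t^2] - (E[X_t])^2 = x_0^2 * exp(2 mu t) * (exp(sigma^2 t) - 1) = (49*exp(t/9) - 49)*exp(-8*t/5)/16.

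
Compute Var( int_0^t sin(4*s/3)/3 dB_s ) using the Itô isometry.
Var = t/18 - sin(4*t/3)*cos(4*t/3)/24

The Itô integral of a deterministic integrand f(s) has mean 0 because each increment f(s) * (B_{s+ds} - B_s) has mean 0. By the Itô isometry:
  Var( int_0^t f(s) dB_s ) = E[ (int_0^t f(s) dB_s)^2 ] = int_0^t f(s)^2 ds.
Here f(s) = sin(4*s/3)/3, so f(s)^2 = sin(4*s/3)^2/9. Integrate:
  int_0^t (sin(4*s/3)^2/9) ds = t/18 - sin(4*t/3)*cos(4*t/3)/24.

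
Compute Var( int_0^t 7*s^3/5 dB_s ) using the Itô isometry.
Var = 7*t^7/25

The Itô integral of a deterministic integrand f(s) has mean 0 because each increment f(s) * (B_{s+ds} - B_s) has mean 0. By the Itô isometry:
  Var( int_0^t f(s) dB_s ) = E[ (int_0^t f(s) dB_s)^2 ] = int_0^t f(s)^2 ds.
Here f(s) = 7*s^3/5, so f(s)^2 = 49*s^6/25. Integrate:
  int_0^t (49*s^6/25) ds = 7*t^7/25.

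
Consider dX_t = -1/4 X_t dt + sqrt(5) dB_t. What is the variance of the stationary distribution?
lim Var(X_t) = 10

The OU SDE dX = -theta X dt + sigma dB admits the integrating factor exp(theta t): d(exp(theta t) X_t) = sigma exp(theta t) dB_t. Integrating from 0 to t gives X_t = x_0 * exp(-theta t) + sigma * int_0^t exp(-theta (t-s)) dB_s for any initial x_0. The Itô integral has variance (by the Itô isometry) sigma^2 * int_0^t exp(-2 theta (t - s)) ds = sigma^2 * (1 - exp(-2 theta t)) / (2 theta), independent of x_0.
With theta = 1/4, sigma = sqrt(5):
  Var(X_t) = (sqrt(5))^2 * (1 - exp(-2*1/4 t)) / (2 * 1/4) = 10 - 10*exp(-t/2).
As t -> infinity, exp(-2*1/4 t) -> 0, so the stationary variance is sigma^2 / (2 theta) = 10.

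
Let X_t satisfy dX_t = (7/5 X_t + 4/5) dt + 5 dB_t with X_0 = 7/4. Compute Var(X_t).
Var(X_t) = 125*exp(14*t/5)/14 - 125/14

The variance V(t) = Var(X_t) satisfies V'(t) = 2 a V(t) + c^2 with V(0) = 0 (drift coefficient is linear in X, diffusion is constant). With a = 7/5, c = 5, the solution is
  V(t) = (c^2 / (2 a)) * (exp(2 a t) - 1)
       = (5^2 / (2*(7/5))) * (exp((14/5) t) - 1)
       = 125*exp(14*t/5)/14 - 125/14.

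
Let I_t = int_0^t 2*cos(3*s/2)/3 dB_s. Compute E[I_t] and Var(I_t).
E[I_t] = 0; Var(I_t) = 2*t/9 + 2*sin(3*t)/27

The Itô integral of a deterministic integrand f(s) has mean 0 because each increment f(s) * (B_{s+ds} - B_s) has mean 0. By the Itô isometry:
  Var( int_0^t f(s) dB_s ) = E[ (int_0^t f(s) dB_s)^2 ] = int_0^t f(s)^2 ds.
Here f(s) = 2*cos(3*s/2)/3, so f(s)^2 = 4*cos(3*s/2)^2/9. Integrate:
  int_0^t (4*cos(3*s/2)^2/9) ds = 2*t/9 + 2*sin(3*t)/27.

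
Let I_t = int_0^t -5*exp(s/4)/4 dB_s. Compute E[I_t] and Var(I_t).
E[I_t] = 0; Var(I_t) = 25*exp(t/2)/8 - 25/8

The Itô integral of a deterministic integrand f(s) has mean 0 because each increment f(s) * (B_{s+ds} - B_s) has mean 0. By the Itô isometry:
  Var( int_0^t f(s) dB_s ) = E[ (int_0^t f(s) dB_s)^2 ] = int_0^t f(s)^2 ds.
Here f(s) = -5*exp(s/4)/4, so f(s)^2 = 25*exp(s/2)/16. Integrate:
  int_0^t (25*exp(s/2)/16) ds = 25*exp(t/2)/8 - 25/8.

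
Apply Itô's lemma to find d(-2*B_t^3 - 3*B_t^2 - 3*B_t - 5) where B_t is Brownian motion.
d(-2*B_t^3 - 3*B_t^2 - 3*B_t - 5) = (-6*B_t - 3) dt + (-6*B_t^2 - 6*B_t - 3) dB_t

Itô's formula for f(B_t) gives d f(B_t) = f'(B_t) dB_t + (1/2) f''(B_t) dt. Compute derivatives of f(x) = -2*x^3 - 3*x^2 - 3*x - 5:
  f'(x)  = -6*x^2 - 6*x - 3
  f''(x) = -12*x - 6
Substitute x = B_t and multiply the f'' term by 1/2:
  drift     = (1/2) * (-12*x - 6) evaluated at B_t = -6*B_t - 3
  diffusion = (-6*x^2 - 6*x - 3) evaluated at B_t = -6*B_t^2 - 6*B_t - 3
Therefore d(-2*B_t^3 - 3*B_t^2 - 3*B_t - 5) = (-6*B_t - 3) dt + (-6*B_t^2 - 6*B_t - 3) dB_t.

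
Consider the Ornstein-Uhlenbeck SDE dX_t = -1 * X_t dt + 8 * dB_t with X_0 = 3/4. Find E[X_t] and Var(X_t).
E[X_t] = 3*exp(-t)/4; Var(X_t) = 32 - 32*exp(-2*t)

The OU SDE dX = -theta X dt + sigma dB admits the integrating factor exp(theta t): d(exp(theta t) X_t) = sigma exp(theta t) dB_t. Integrating from 0 to t:
  X_t = x_0 * exp(-theta t) + sigma * int_0^t exp(-theta (t-s)) dB_s.
The Itô integral has mean 0 and (by the Itô isometry) variance sigma^2 * int_0^t exp(-2 theta (t - s)) ds = sigma^2 * (1 - exp(-2 theta t)) / (2 theta).
With theta = 1, sigma = 8, x_0 = 3/4:
  E[X_t] = 3/4 * exp(-1 t) = 3*exp(-t)/4
  Var(X_t) = (8)^2 * (1 - exp(-2*1 t)) / (2 * 1) = 32 - 32*exp(-2*t).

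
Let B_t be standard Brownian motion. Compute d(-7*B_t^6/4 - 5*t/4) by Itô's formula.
d(-7*B_t^6/4 - 5*t/4) = (-105*B_t^4/4 - 5/4) dt + (-21*B_t^5/2) dB_t

Itô's formula for f(t, x): d f(t, B_t) = (f_t + (1/2) f_xx) dt + f_x dB_t. Compute partials of f(t, x) = -5*t/4 - 7*x^6/4:
  f_t(t,x)  = -5/4
  f_x(t,x)  = -21*x^5/2
  f_xx(t,x) = -105*x^4/2
Assemble drift = f_t + (1/2) f_xx = -105*x^4/4 - 5/4 and diffusion = f_x = -21*x^5/2. Substituting x = B_t:
  d(-7*B_t^6/4 - 5*t/4) = (-105*B_t^4/4 - 5/4) dt + (-21*B_t^5/2) dB_t.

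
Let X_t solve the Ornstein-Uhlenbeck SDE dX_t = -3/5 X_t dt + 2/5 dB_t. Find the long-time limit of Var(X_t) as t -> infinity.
lim Var(X_t) = 2/15

The OU SDE dX = -theta X dt + sigma dB admits the integrating factor exp(theta t): d(exp(theta t) X_t) = sigma exp(theta t) dB_t. Integrating from 0 to t gives X_t = x_0 * exp(-theta t) + sigma * int_0^t exp(-theta (t-s)) dB_s for any initial x_0. The Itô integral has variance (by the Itô isometry) sigma^2 * int_0^t exp(-2 theta (t - s)) ds = sigma^2 * (1 - exp(-2 theta t)) / (2 theta), independent of x_0.
With theta = 3/5, sigma = 2/5:
  Var(X_t) = (2/5)^2 * (1 - exp(-2*3/5 t)) / (2 * 3/5) = 2/15 - 2*exp(-6*t/5)/15.
As t -> infinity, exp(-2*3/5 t) -> 0, so the stationary variance is sigma^2 / (2 theta) = 2/15.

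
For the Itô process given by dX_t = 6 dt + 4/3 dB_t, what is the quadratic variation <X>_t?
<X>_t = 16*t/9

For an Itô process dX_t = a(t) dt + b(t) dB_t, the quadratic variation is <X>_t = int_0^t b(s)^2 ds (the drift term does not contribute). Here b(s) = 4/3, so
  b(s)^2 = 16/9.
Integrating from 0 to t:
  <X>_t = int_0^t (16/9) ds = 16*t/9.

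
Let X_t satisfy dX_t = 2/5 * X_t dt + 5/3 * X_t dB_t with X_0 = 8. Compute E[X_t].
E[X_t] = 8*exp(2*t/5)

For GBM dX = mu X dt + sigma X dB with X_0 = x_0, apply Itô to Y = log X: dY = (mu - sigma^2/2) dt + sigma dB, so Y_t = log(x_0) + (mu - sigma^2/2) t + sigma B_t and hence X_t = x_0 * exp((mu - sigma^2/2) t + sigma B_t).
With mu = 2/5, sigma = 5/3, x_0 = 8, this gives:
  X_t = 8 * exp((-89/90) * t + (5/3) * B_t).
Since sigma*B_t ~ Normal(0, sigma^2 t), E[exp(sigma*B_t)] = exp(sigma^2 t / 2); so E[X_t] = x_0 * exp((mu - sigma^2/2) t) * exp(sigma^2 t / 2) = x_0 * exp(mu t) = 8*exp(2*t/5).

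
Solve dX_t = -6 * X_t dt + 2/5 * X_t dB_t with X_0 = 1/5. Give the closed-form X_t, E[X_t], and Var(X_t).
X_t = 1/5 * exp((-152/25) t + (2/5) B_t); E[X_t] = exp(-6*t)/5; Var(X_t) = (exp(4*t/25) - 1)*exp(-12*t)/25

For GBM dX = mu X dt + sigma X dB with X_0 = x_0, apply Itô to Y = log X: dY = (mu - sigma^2/2) dt + sigma dB, so Y_t = log(x_0) + (mu - sigma^2/2) t + sigma B_t and hence X_t = x_0 * exp((mu - sigma^2/2) t + sigma B_t).
With mu = -6, sigma = 2/5, x_0 = 1/5, this gives:
  X_t = 1/5 * exp((-152/25) * t + (2/5) * B_t).
Since sigma*B_t ~ Normal(0, sigma^2 t), E[exp(sigma*B_t)] = exp(sigma^2 t / 2); so E[X_t] = x_0 * exp((mu - sigma^2/2) t) * exp(sigma^2 t / 2) = x_0 * exp(mu t) = exp(-6*t)/5.
Var(X_t) = E[X_t^2] - (E[X_t])^2 = x_0^2 * exp(2 mu t) * (exp(sigma^2 t) - 1) = (exp(4*t/25) - 1)*exp(-12*t)/25.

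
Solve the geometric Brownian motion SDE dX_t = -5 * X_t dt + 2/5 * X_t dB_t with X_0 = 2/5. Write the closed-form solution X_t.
X_t = 2/5 * exp((-127/25) * t + (2/5) * B_t)

For GBM dX = mu X dt + sigma X dB with X_0 = x_0, apply Itô to Y = log X: dY = (mu - sigma^2/2) dt + sigma dB, so Y_t = log(x_0) + (mu - sigma^2/2) t + sigma B_t and hence X_t = x_0 * exp((mu - sigma^2/2) t + sigma B_t).
With mu = -5, sigma = 2/5, x_0 = 2/5, this gives:
  X_t = 2/5 * exp((-127/25) * t + (2/5) * B_t).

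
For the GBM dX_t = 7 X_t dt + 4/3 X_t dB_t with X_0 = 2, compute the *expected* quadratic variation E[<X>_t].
E[<X>_t] = 32*exp(142*t/9)/71 - 32/71

<X>_t = int_0^t ((4/3) * X_s)^2 ds. Taking expectation inside the integral: E[<X>_t] = (4/3)^2 * int_0^t E[X_s^2] ds. For GBM, E[X_s^2] = x_0^2 * exp((2 mu + sigma^2) s). Integrating:
  E[<X>_t] = (4/3)^2 * 2^2 * (exp((2*7 + (4/3)^2) t) - 1) / (2*7 + (4/3)^2)
           = (4/3)^2 * 2^2 * (exp((142/9) t) - 1) / (142/9) = 32*exp(142*t/9)/71 - 32/71.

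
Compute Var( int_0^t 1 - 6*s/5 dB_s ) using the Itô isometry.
Var = t*(12*t^2 - 30*t + 25)/25

The Itô integral of a deterministic integrand f(s) has mean 0 because each increment f(s) * (B_{s+ds} - B_s) has mean 0. By the Itô isometry:
  Var( int_0^t f(s) dB_s ) = E[ (int_0^t f(s) dB_s)^2 ] = int_0^t f(s)^2 ds.
Here f(s) = 1 - 6*s/5, so f(s)^2 = (6*s - 5)^2/25. Integrate:
  int_0^t ((6*s - 5)^2/25) ds = t*(12*t^2 - 30*t + 25)/25.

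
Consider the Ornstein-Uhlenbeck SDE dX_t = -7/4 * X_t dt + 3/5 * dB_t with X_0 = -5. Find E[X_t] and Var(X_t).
E[X_t] = -5*exp(-7*t/4); Var(X_t) = 18/175 - 18*exp(-7*t/2)/175

The OU SDE dX = -theta X dt + sigma dB admits the integrating factor exp(theta t): d(exp(theta t) X_t) = sigma exp(theta t) dB_t. Integrating from 0 to t:
  X_t = x_0 * exp(-theta t) + sigma * int_0^t exp(-theta (t-s)) dB_s.
The Itô integral has mean 0 and (by the Itô isometry) variance sigma^2 * int_0^t exp(-2 theta (t - s)) ds = sigma^2 * (1 - exp(-2 theta t)) / (2 theta).
With theta = 7/4, sigma = 3/5, x_0 = -5:
  E[X_t] = -5 * exp(-7/4 t) = -5*exp(-7*t/4)
  Var(X_t) = (3/5)^2 * (1 - exp(-2*7/4 t)) / (2 * 7/4) = 18/175 - 18*exp(-7*t/2)/175.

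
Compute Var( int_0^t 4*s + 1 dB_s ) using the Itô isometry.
Var = t*(16*t^2 + 12*t + 3)/3

The Itô integral of a deterministic integrand f(s) has mean 0 because each increment f(s) * (B_{s+ds} - B_s) has mean 0. By the Itô isometry:
  Var( int_0^t f(s) dB_s ) = E[ (int_0^t f(s) dB_s)^2 ] = int_0^t f(s)^2 ds.
Here f(s) = 4*s + 1, so f(s)^2 = (4*s + 1)^2. Integrate:
  int_0^t ((4*s + 1)^2) ds = t*(16*t^2 + 12*t + 3)/3.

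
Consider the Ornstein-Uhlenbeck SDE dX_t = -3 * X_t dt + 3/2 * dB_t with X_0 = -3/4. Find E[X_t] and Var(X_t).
E[X_t] = -3*exp(-3*t)/4; Var(X_t) = 3/8 - 3*exp(-6*t)/8

The OU SDE dX = -theta X dt + sigma dB admits the integrating factor exp(theta t): d(exp(theta t) X_t) = sigma exp(theta t) dB_t. Integrating from 0 to t:
  X_t = x_0 * exp(-theta t) + sigma * int_0^t exp(-theta (t-s)) dB_s.
The Itô integral has mean 0 and (by the Itô isometry) variance sigma^2 * int_0^t exp(-2 theta (t - s)) ds = sigma^2 * (1 - exp(-2 theta t)) / (2 theta).
With theta = 3, sigma = 3/2, x_0 = -3/4:
  E[X_t] = -3/4 * exp(-3 t) = -3*exp(-3*t)/4
  Var(X_t) = (3/2)^2 * (1 - exp(-2*3 t)) / (2 * 3) = 3/8 - 3*exp(-6*t)/8.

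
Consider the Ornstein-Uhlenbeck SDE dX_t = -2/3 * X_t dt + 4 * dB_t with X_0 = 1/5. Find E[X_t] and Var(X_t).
E[X_t] = exp(-2*t/3)/5; Var(X_t) = 12 - 12*exp(-4*t/3)

The OU SDE dX = -theta X dt + sigma dB admits the integrating factor exp(theta t): d(exp(theta t) X_t) = sigma exp(theta t) dB_t. Integrating from 0 to t:
  X_t = x_0 * exp(-theta t) + sigma * int_0^t exp(-theta (t-s)) dB_s.
The Itô integral has mean 0 and (by the Itô isometry) variance sigma^2 * int_0^t exp(-2 theta (t - s)) ds = sigma^2 * (1 - exp(-2 theta t)) / (2 theta).
With theta = 2/3, sigma = 4, x_0 = 1/5:
  E[X_t] = 1/5 * exp(-2/3 t) = exp(-2*t/3)/5
  Var(X_t) = (4)^2 * (1 - exp(-2*2/3 t)) / (2 * 2/3) = 12 - 12*exp(-4*t/3).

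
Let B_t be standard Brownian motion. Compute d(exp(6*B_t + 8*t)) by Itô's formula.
d(exp(6*B_t + 8*t)) = (26*exp(6*B_t + 8*t)) dt + (6*exp(6*B_t + 8*t)) dB_t

Itô's formula for f(t, x): d f(t, B_t) = (f_t + (1/2) f_xx) dt + f_x dB_t. Compute partials of f(t, x) = exp(8*t + 6*x):
  f_t(t,x)  = 8*exp(8*t + 6*x)
  f_x(t,x)  = 6*exp(8*t + 6*x)
  f_xx(t,x) = 36*exp(8*t + 6*x)
Assemble drift = f_t + (1/2) f_xx = 26*exp(8*t + 6*x) and diffusion = f_x = 6*exp(8*t + 6*x). Substituting x = B_t:
  d(exp(6*B_t + 8*t)) = (26*exp(6*B_t + 8*t)) dt + (6*exp(6*B_t + 8*t)) dB_t.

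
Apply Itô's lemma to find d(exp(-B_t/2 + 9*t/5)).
d(exp(-B_t/2 + 9*t/5)) = (77*exp(-B_t/2 + 9*t/5)/40) dt + (-exp(-B_t/2 + 9*t/5)/2) dB_t

Itô's formula for f(t, x): d f(t, B_t) = (f_t + (1/2) f_xx) dt + f_x dB_t. Compute partials of f(t, x) = exp(9*t/5 - x/2):
  f_t(t,x)  = 9*exp(9*t/5 - x/2)/5
  f_x(t,x)  = -exp(9*t/5 - x/2)/2
  f_xx(t,x) = exp(9*t/5 - x/2)/4
Assemble drift = f_t + (1/2) f_xx = 77*exp(9*t/5 - x/2)/40 and diffusion = f_x = -exp(9*t/5 - x/2)/2. Substituting x = B_t:
  d(exp(-B_t/2 + 9*t/5)) = (77*exp(-B_t/2 + 9*t/5)/40) dt + (-exp(-B_t/2 + 9*t/5)/2) dB_t.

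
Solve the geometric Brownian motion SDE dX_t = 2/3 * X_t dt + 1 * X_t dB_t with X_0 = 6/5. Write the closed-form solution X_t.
X_t = 6/5 * exp((1/6) * t + (1) * B_t)

For GBM dX = mu X dt + sigma X dB with X_0 = x_0, apply Itô to Y = log X: dY = (mu - sigma^2/2) dt + sigma dB, so Y_t = log(x_0) + (mu - sigma^2/2) t + sigma B_t and hence X_t = x_0 * exp((mu - sigma^2/2) t + sigma B_t).
With mu = 2/3, sigma = 1, x_0 = 6/5, this gives:
  X_t = 6/5 * exp((1/6) * t + (1) * B_t).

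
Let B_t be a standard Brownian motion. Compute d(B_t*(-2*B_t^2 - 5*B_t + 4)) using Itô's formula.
d(B_t*(-2*B_t^2 - 5*B_t + 4)) = (-6*B_t - 5) dt + (-6*B_t^2 - 10*B_t + 4) dB_t

Itô's formula for f(B_t) gives d f(B_t) = f'(B_t) dB_t + (1/2) f''(B_t) dt. Compute derivatives of f(x) = x*(-2*x^2 - 5*x + 4):
  f'(x)  = -6*x^2 - 10*x + 4
  f''(x) = -12*x - 10
Substitute x = B_t and multiply the f'' term by 1/2:
  drift     = (1/2) * (-12*x - 10) evaluated at B_t = -6*B_t - 5
  diffusion = (-6*x^2 - 10*x + 4) evaluated at B_t = -6*B_t^2 - 10*B_t + 4
Therefore d(B_t*(-2*B_t^2 - 5*B_t + 4)) = (-6*B_t - 5) dt + (-6*B_t^2 - 10*B_t + 4) dB_t.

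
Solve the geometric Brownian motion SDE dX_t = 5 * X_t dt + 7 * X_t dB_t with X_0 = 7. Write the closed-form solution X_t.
X_t = 7 * exp((-39/2) * t + (7) * B_t)

For GBM dX = mu X dt + sigma X dB with X_0 = x_0, apply Itô to Y = log X: dY = (mu - sigma^2/2) dt + sigma dB, so Y_t = log(x_0) + (mu - sigma^2/2) t + sigma B_t and hence X_t = x_0 * exp((mu - sigma^2/2) t + sigma B_t).
With mu = 5, sigma = 7, x_0 = 7, this gives:
  X_t = 7 * exp((-39/2) * t + (7) * B_t).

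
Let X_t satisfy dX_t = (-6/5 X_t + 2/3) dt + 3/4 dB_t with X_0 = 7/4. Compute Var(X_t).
Var(X_t) = 15/64 - 15*exp(-12*t/5)/64

The variance V(t) = Var(X_t) satisfies V'(t) = 2 a V(t) + c^2 with V(0) = 0 (drift coefficient is linear in X, diffusion is constant). With a = -6/5, c = 3/4, the solution is
  V(t) = (c^2 / (2 a)) * (exp(2 a t) - 1)
       = ((3/4)^2 / (2*(-6/5))) * (exp((-12/5) t) - 1)
       = 15/64 - 15*exp(-12*t/5)/64.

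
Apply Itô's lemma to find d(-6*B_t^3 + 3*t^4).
d(-6*B_t^3 + 3*t^4) = (-18*B_t + 12*t^3) dt + (-18*B_t^2) dB_t

Itô's formula for f(t, x): d f(t, B_t) = (f_t + (1/2) f_xx) dt + f_x dB_t. Compute partials of f(t, x) = 3*t^4 - 6*x^3:
  f_t(t,x)  = 12*t^3
  f_x(t,x)  = -18*x^2
  f_xx(t,x) = -36*x
Assemble drift = f_t + (1/2) f_xx = 12*t^3 - 18*x and diffusion = f_x = -18*x^2. Substituting x = B_t:
  d(-6*B_t^3 + 3*t^4) = (-18*B_t + 12*t^3) dt + (-18*B_t^2) dB_t.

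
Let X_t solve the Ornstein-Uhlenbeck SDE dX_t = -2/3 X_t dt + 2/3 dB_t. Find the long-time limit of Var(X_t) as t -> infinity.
lim Var(X_t) = 1/3

The OU SDE dX = -theta X dt + sigma dB admits the integrating factor exp(theta t): d(exp(theta t) X_t) = sigma exp(theta t) dB_t. Integrating from 0 to t gives X_t = x_0 * exp(-theta t) + sigma * int_0^t exp(-theta (t-s)) dB_s for any initial x_0. The Itô integral has variance (by the Itô isometry) sigma^2 * int_0^t exp(-2 theta (t - s)) ds = sigma^2 * (1 - exp(-2 theta t)) / (2 theta), independent of x_0.
With theta = 2/3, sigma = 2/3:
  Var(X_t) = (2/3)^2 * (1 - exp(-2*2/3 t)) / (2 * 2/3) = 1/3 - exp(-4*t/3)/3.
As t -> infinity, exp(-2*2/3 t) -> 0, so the stationary variance is sigma^2 / (2 theta) = 1/3.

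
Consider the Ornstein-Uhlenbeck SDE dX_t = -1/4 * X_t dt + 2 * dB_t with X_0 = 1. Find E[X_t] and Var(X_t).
E[X_t] = exp(-t/4); Var(X_t) = 8 - 8*exp(-t/2)

The OU SDE dX = -theta X dt + sigma dB admits the integrating factor exp(theta t): d(exp(theta t) X_t) = sigma exp(theta t) dB_t. Integrating from 0 to t:
  X_t = x_0 * exp(-theta t) + sigma * int_0^t exp(-theta (t-s)) dB_s.
The Itô integral has mean 0 and (by the Itô isometry) variance sigma^2 * int_0^t exp(-2 theta (t - s)) ds = sigma^2 * (1 - exp(-2 theta t)) / (2 theta).
With theta = 1/4, sigma = 2, x_0 = 1:
  E[X_t] = 1 * exp(-1/4 t) = exp(-t/4)
  Var(X_t) = (2)^2 * (1 - exp(-2*1/4 t)) / (2 * 1/4) = 8 - 8*exp(-t/2).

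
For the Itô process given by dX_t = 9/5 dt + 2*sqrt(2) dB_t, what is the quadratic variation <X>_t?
<X>_t = 8*t

For an Itô process dX_t = a(t) dt + b(t) dB_t, the quadratic variation is <X>_t = int_0^t b(s)^2 ds (the drift term does not contribute). Here b(s) = 2*sqrt(2), so
  b(s)^2 = 8.
Integrating from 0 to t:
  <X>_t = int_0^t (8) ds = 8*t.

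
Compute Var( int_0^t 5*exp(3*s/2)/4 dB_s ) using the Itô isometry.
Var = 25*exp(3*t)/48 - 25/48

The Itô integral of a deterministic integrand f(s) has mean 0 because each increment f(s) * (B_{s+ds} - B_s) has mean 0. By the Itô isometry:
  Var( int_0^t f(s) dB_s ) = E[ (int_0^t f(s) dB_s)^2 ] = int_0^t f(s)^2 ds.
Here f(s) = 5*exp(3*s/2)/4, so f(s)^2 = 25*exp(3*s)/16. Integrate:
  int_0^t (25*exp(3*s)/16) ds = 25*exp(3*t)/48 - 25/48.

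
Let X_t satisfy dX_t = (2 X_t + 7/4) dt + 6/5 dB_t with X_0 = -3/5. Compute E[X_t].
E[X_t] = 11*exp(2*t)/40 - 7/8

Taking expectations and using E[dB_t] = 0, the mean m(t) = E[X_t] satisfies the ODE m'(t) = a m(t) + b with m(0) = x_0. With a = 2, b = 7/4, x_0 = -3/5, the solution is
  m(t) = x_0 * exp(a t) + (b/a) * (exp(a t) - 1)
       = (-3/5) * exp(2 t) + ((7/4)/2) * (exp(2 t) - 1)
       = 11*exp(2*t)/40 - 7/8.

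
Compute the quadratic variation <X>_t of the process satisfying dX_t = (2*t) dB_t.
<X>_t = 4*t^3/3

For an Itô process dX_t = a(t) dt + b(t) dB_t, the quadratic variation is <X>_t = int_0^t b(s)^2 ds (the drift term does not contribute). Here b(s) = 2*s, so
  b(s)^2 = 4*s^2.
Integrating from 0 to t:
  <X>_t = int_0^t (4*s^2) ds = 4*t^3/3.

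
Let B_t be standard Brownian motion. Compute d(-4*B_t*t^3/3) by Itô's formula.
d(-4*B_t*t^3/3) = (-4*B_t*t^2) dt + (-4*t^3/3) dB_t

Itô's formula for f(t, x): d f(t, B_t) = (f_t + (1/2) f_xx) dt + f_x dB_t. Compute partials of f(t, x) = -4*t^3*x/3:
  f_t(t,x)  = -4*t^2*x
  f_x(t,x)  = -4*t^3/3
  f_xx(t,x) = 0
Assemble drift = f_t + (1/2) f_xx = -4*t^2*x and diffusion = f_x = -4*t^3/3. Substituting x = B_t:
  d(-4*B_t*t^3/3) = (-4*B_t*t^2) dt + (-4*t^3/3) dB_t.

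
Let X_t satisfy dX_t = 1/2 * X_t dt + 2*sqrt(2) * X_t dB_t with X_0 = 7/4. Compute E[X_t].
E[X_t] = 7*exp(t/2)/4

For GBM dX = mu X dt + sigma X dB with X_0 = x_0, apply Itô to Y = log X: dY = (mu - sigma^2/2) dt + sigma dB, so Y_t = log(x_0) + (mu - sigma^2/2) t + sigma B_t and hence X_t = x_0 * exp((mu - sigma^2/2) t + sigma B_t).
With mu = 1/2, sigma = 2*sqrt(2), x_0 = 7/4, this gives:
  X_t = 7/4 * exp((-7/2) * t + (2*sqrt(2)) * B_t).
Since sigma*B_t ~ Normal(0, sigma^2 t), E[exp(sigma*B_t)] = exp(sigma^2 t / 2); so E[X_t] = x_0 * exp((mu - sigma^2/2) t) * exp(sigma^2 t / 2) = x_0 * exp(mu t) = 7*exp(t/2)/4.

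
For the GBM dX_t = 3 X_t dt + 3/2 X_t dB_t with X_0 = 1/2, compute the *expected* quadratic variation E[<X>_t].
E[<X>_t] = 3*exp(33*t/4)/44 - 3/44

<X>_t = int_0^t ((3/2) * X_s)^2 ds. Taking expectation inside the integral: E[<X>_t] = (3/2)^2 * int_0^t E[X_s^2] ds. For GBM, E[X_s^2] = x_0^2 * exp((2 mu + sigma^2) s). Integrating:
  E[<X>_t] = (3/2)^2 * (1/2)^2 * (exp((2*3 + (3/2)^2) t) - 1) / (2*3 + (3/2)^2)
           = (3/2)^2 * (1/2)^2 * (exp((33/4) t) - 1) / (33/4) = 3*exp(33*t/4)/44 - 3/44.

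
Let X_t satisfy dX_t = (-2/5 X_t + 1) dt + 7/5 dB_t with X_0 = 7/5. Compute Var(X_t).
Var(X_t) = 49/20 - 49*exp(-4*t/5)/20

The variance V(t) = Var(X_t) satisfies V'(t) = 2 a V(t) + c^2 with V(0) = 0 (drift coefficient is linear in X, diffusion is constant). With a = -2/5, c = 7/5, the solution is
  V(t) = (c^2 / (2 a)) * (exp(2 a t) - 1)
       = ((7/5)^2 / (2*(-2/5))) * (exp((-4/5) t) - 1)
       = 49/20 - 49*exp(-4*t/5)/20.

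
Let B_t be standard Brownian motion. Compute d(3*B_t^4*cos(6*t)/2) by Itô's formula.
d(3*B_t^4*cos(6*t)/2) = (9*B_t^2*(-B_t^2*sin(6*t) + cos(6*t))) dt + (6*B_t^3*cos(6*t)) dB_t

Itô's formula for f(t, x): d f(t, B_t) = (f_t + (1/2) f_xx) dt + f_x dB_t. Compute partials of f(t, x) = 3*x^4*cos(6*t)/2:
  f_t(t,x)  = -9*x^4*sin(6*t)
  f_x(t,x)  = 6*x^3*cos(6*t)
  f_xx(t,x) = 18*x^2*cos(6*t)
Assemble drift = f_t + (1/2) f_xx = 9*x^2*(-x^2*sin(6*t) + cos(6*t)) and diffusion = f_x = 6*x^3*cos(6*t). Substituting x = B_t:
  d(3*B_t^4*cos(6*t)/2) = (9*B_t^2*(-B_t^2*sin(6*t) + cos(6*t))) dt + (6*B_t^3*cos(6*t)) dB_t.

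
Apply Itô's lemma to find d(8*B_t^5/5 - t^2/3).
d(8*B_t^5/5 - t^2/3) = (16*B_t^3 - 2*t/3) dt + (8*B_t^4) dB_t

Itô's formula for f(t, x): d f(t, B_t) = (f_t + (1/2) f_xx) dt + f_x dB_t. Compute partials of f(t, x) = -t^2/3 + 8*x^5/5:
  f_t(t,x)  = -2*t/3
  f_x(t,x)  = 8*x^4
  f_xx(t,x) = 32*x^3
Assemble drift = f_t + (1/2) f_xx = -2*t/3 + 16*x^3 and diffusion = f_x = 8*x^4. Substituting x = B_t:
  d(8*B_t^5/5 - t^2/3) = (16*B_t^3 - 2*t/3) dt + (8*B_t^4) dB_t.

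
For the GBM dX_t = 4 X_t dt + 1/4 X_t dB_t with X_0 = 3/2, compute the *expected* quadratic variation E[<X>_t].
E[<X>_t] = 3*exp(129*t/16)/172 - 3/172

<X>_t = int_0^t ((1/4) * X_s)^2 ds. Taking expectation inside the integral: E[<X>_t] = (1/4)^2 * int_0^t E[X_s^2] ds. For GBM, E[X_s^2] = x_0^2 * exp((2 mu + sigma^2) s). Integrating:
  E[<X>_t] = (1/4)^2 * (3/2)^2 * (exp((2*4 + (1/4)^2) t) - 1) / (2*4 + (1/4)^2)
           = (1/4)^2 * (3/2)^2 * (exp((129/16) t) - 1) / (129/16) = 3*exp(129*t/16)/172 - 3/172.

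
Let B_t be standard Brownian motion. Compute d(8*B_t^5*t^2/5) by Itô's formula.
d(8*B_t^5*t^2/5) = (16*B_t^3*t*(B_t^2 + 5*t)/5) dt + (8*B_t^4*t^2) dB_t

Itô's formula for f(t, x): d f(t, B_t) = (f_t + (1/2) f_xx) dt + f_x dB_t. Compute partials of f(t, x) = 8*t^2*x^5/5:
  f_t(t,x)  = 16*t*x^5/5
  f_x(t,x)  = 8*t^2*x^4
  f_xx(t,x) = 32*t^2*x^3
Assemble drift = f_t + (1/2) f_xx = 16*t*x^3*(5*t + x^2)/5 and diffusion = f_x = 8*t^2*x^4. Substituting x = B_t:
  d(8*B_t^5*t^2/5) = (16*B_t^3*t*(B_t^2 + 5*t)/5) dt + (8*B_t^4*t^2) dB_t.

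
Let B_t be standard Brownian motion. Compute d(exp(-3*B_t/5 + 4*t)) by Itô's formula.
d(exp(-3*B_t/5 + 4*t)) = (209*exp(-3*B_t/5 + 4*t)/50) dt + (-3*exp(-3*B_t/5 + 4*t)/5) dB_t

Itô's formula for f(t, x): d f(t, B_t) = (f_t + (1/2) f_xx) dt + f_x dB_t. Compute partials of f(t, x) = exp(4*t - 3*x/5):
  f_t(t,x)  = 4*exp(4*t - 3*x/5)
  f_x(t,x)  = -3*exp(4*t - 3*x/5)/5
  f_xx(t,x) = 9*exp(4*t - 3*x/5)/25
Assemble drift = f_t + (1/2) f_xx = 209*exp(4*t - 3*x/5)/50 and diffusion = f_x = -3*exp(4*t - 3*x/5)/5. Substituting x = B_t:
  d(exp(-3*B_t/5 + 4*t)) = (209*exp(-3*B_t/5 + 4*t)/50) dt + (-3*exp(-3*B_t/5 + 4*t)/5) dB_t.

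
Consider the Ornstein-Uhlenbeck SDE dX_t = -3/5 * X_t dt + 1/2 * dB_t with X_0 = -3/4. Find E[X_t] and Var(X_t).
E[X_t] = -3*exp(-3*t/5)/4; Var(X_t) = 5/24 - 5*exp(-6*t/5)/24

The OU SDE dX = -theta X dt + sigma dB admits the integrating factor exp(theta t): d(exp(theta t) X_t) = sigma exp(theta t) dB_t. Integrating from 0 to t:
  X_t = x_0 * exp(-theta t) + sigma * int_0^t exp(-theta (t-s)) dB_s.
The Itô integral has mean 0 and (by the Itô isometry) variance sigma^2 * int_0^t exp(-2 theta (t - s)) ds = sigma^2 * (1 - exp(-2 theta t)) / (2 theta).
With theta = 3/5, sigma = 1/2, x_0 = -3/4:
  E[X_t] = -3/4 * exp(-3/5 t) = -3*exp(-3*t/5)/4
  Var(X_t) = (1/2)^2 * (1 - exp(-2*3/5 t)) / (2 * 3/5) = 5/24 - 5*exp(-6*t/5)/24.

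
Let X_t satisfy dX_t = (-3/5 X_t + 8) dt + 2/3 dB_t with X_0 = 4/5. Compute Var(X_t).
Var(X_t) = 10/27 - 10*exp(-6*t/5)/27

The variance V(t) = Var(X_t) satisfies V'(t) = 2 a V(t) + c^2 with V(0) = 0 (drift coefficient is linear in X, diffusion is constant). With a = -3/5, c = 2/3, the solution is
  V(t) = (c^2 / (2 a)) * (exp(2 a t) - 1)
       = ((2/3)^2 / (2*(-3/5))) * (exp((-6/5) t) - 1)
       = 10/27 - 10*exp(-6*t/5)/27.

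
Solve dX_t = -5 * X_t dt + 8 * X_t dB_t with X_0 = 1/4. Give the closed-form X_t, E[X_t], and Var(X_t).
X_t = 1/4 * exp((-37) t + (8) B_t); E[X_t] = exp(-5*t)/4; Var(X_t) = (exp(64*t) - 1)*exp(-10*t)/16

For GBM dX = mu X dt + sigma X dB with X_0 = x_0, apply Itô to Y = log X: dY = (mu - sigma^2/2) dt + sigma dB, so Y_t = log(x_0) + (mu - sigma^2/2) t + sigma B_t and hence X_t = x_0 * exp((mu - sigma^2/2) t + sigma B_t).
With mu = -5, sigma = 8, x_0 = 1/4, this gives:
  X_t = 1/4 * exp((-37) * t + (8) * B_t).
Since sigma*B_t ~ Normal(0, sigma^2 t), E[exp(sigma*B_t)] = exp(sigma^2 t / 2); so E[X_t] = x_0 * exp((mu - sigma^2/2) t) * exp(sigma^2 t / 2) = x_0 * exp(mu t) = exp(-5*t)/4.
Var(X_t) = E[X_t^2] - (E[X_t])^2 = x_0^2 * exp(2 mu t) * (exp(sigma^2 t) - 1) = (exp(64*t) - 1)*exp(-10*t)/16.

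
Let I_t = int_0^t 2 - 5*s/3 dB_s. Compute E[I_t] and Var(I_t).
E[I_t] = 0; Var(I_t) = t*(25*t^2 - 90*t + 108)/27

The Itô integral of a deterministic integrand f(s) has mean 0 because each increment f(s) * (B_{s+ds} - B_s) has mean 0. By the Itô isometry:
  Var( int_0^t f(s) dB_s ) = E[ (int_0^t f(s) dB_s)^2 ] = int_0^t f(s)^2 ds.
Here f(s) = 2 - 5*s/3, so f(s)^2 = (5*s - 6)^2/9. Integrate:
  int_0^t ((5*s - 6)^2/9) ds = t*(25*t^2 - 90*t + 108)/27.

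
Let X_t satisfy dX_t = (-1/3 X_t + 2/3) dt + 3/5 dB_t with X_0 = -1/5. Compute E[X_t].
E[X_t] = 2 - 11*exp(-t/3)/5

Taking expectations and using E[dB_t] = 0, the mean m(t) = E[X_t] satisfies the ODE m'(t) = a m(t) + b with m(0) = x_0. With a = -1/3, b = 2/3, x_0 = -1/5, the solution is
  m(t) = x_0 * exp(a t) + (b/a) * (exp(a t) - 1)
       = (-1/5) * exp((-1/3) t) + ((2/3)/(-1/3)) * (exp((-1/3) t) - 1)
       = 2 - 11*exp(-t/3)/5.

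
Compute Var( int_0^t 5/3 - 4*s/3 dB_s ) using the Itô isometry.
Var = t*(16*t^2 - 60*t + 75)/27

The Itô integral of a deterministic integrand f(s) has mean 0 because each increment f(s) * (B_{s+ds} - B_s) has mean 0. By the Itô isometry:
  Var( int_0^t f(s) dB_s ) = E[ (int_0^t f(s) dB_s)^2 ] = int_0^t f(s)^2 ds.
Here f(s) = 5/3 - 4*s/3, so f(s)^2 = (4*s - 5)^2/9. Integrate:
  int_0^t ((4*s - 5)^2/9) ds = t*(16*t^2 - 60*t + 75)/27.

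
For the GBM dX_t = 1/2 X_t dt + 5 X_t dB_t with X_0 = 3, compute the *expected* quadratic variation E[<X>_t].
E[<X>_t] = 225*exp(26*t)/26 - 225/26

<X>_t = int_0^t (5 * X_s)^2 ds. Taking expectation inside the integral: E[<X>_t] = 5^2 * int_0^t E[X_s^2] ds. For GBM, E[X_s^2] = x_0^2 * exp((2 mu + sigma^2) s). Integrating:
  E[<X>_t] = 5^2 * 3^2 * (exp((2*(1/2) + 5^2) t) - 1) / (2*(1/2) + 5^2)
           = 5^2 * 3^2 * (exp(26 t) - 1) / 26 = 225*exp(26*t)/26 - 225/26.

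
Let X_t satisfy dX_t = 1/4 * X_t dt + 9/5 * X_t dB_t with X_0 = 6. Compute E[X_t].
E[X_t] = 6*exp(t/4)

For GBM dX = mu X dt + sigma X dB with X_0 = x_0, apply Itô to Y = log X: dY = (mu - sigma^2/2) dt + sigma dB, so Y_t = log(x_0) + (mu - sigma^2/2) t + sigma B_t and hence X_t = x_0 * exp((mu - sigma^2/2) t + sigma B_t).
With mu = 1/4, sigma = 9/5, x_0 = 6, this gives:
  X_t = 6 * exp((-137/100) * t + (9/5) * B_t).
Since sigma*B_t ~ Normal(0, sigma^2 t), E[exp(sigma*B_t)] = exp(sigma^2 t / 2); so E[X_t] = x_0 * exp((mu - sigma^2/2) t) * exp(sigma^2 t / 2) = x_0 * exp(mu t) = 6*exp(t/4).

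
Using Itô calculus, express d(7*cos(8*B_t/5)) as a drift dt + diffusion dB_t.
d(7*cos(8*B_t/5)) = (-224*cos(8*B_t/5)/25) dt + (-56*sin(8*B_t/5)/5) dB_t

Itô's formula for f(B_t) gives d f(B_t) = f'(B_t) dB_t + (1/2) f''(B_t) dt. Compute derivatives of f(x) = 7*cos(8*x/5):
  f'(x)  = -56*sin(8*x/5)/5
  f''(x) = -448*cos(8*x/5)/25
Substitute x = B_t and multiply the f'' term by 1/2:
  drift     = (1/2) * (-448*cos(8*x/5)/25) evaluated at B_t = -224*cos(8*B_t/5)/25
  diffusion = (-56*sin(8*x/5)/5) evaluated at B_t = -56*sin(8*B_t/5)/5
Therefore d(7*cos(8*B_t/5)) = (-224*cos(8*B_t/5)/25) dt + (-56*sin(8*B_t/5)/5) dB_t.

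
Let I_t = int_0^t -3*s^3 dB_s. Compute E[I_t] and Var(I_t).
E[I_t] = 0; Var(I_t) = 9*t^7/7

The Itô integral of a deterministic integrand f(s) has mean 0 because each increment f(s) * (B_{s+ds} - B_s) has mean 0. By the Itô isometry:
  Var( int_0^t f(s) dB_s ) = E[ (int_0^t f(s) dB_s)^2 ] = int_0^t f(s)^2 ds.
Here f(s) = -3*s^3, so f(s)^2 = 9*s^6. Integrate:
  int_0^t (9*s^6) ds = 9*t^7/7.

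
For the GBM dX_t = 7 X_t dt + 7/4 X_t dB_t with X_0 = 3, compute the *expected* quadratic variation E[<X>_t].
E[<X>_t] = 21*exp(273*t/16)/13 - 21/13

<X>_t = int_0^t ((7/4) * X_s)^2 ds. Taking expectation inside the integral: E[<X>_t] = (7/4)^2 * int_0^t E[X_s^2] ds. For GBM, E[X_s^2] = x_0^2 * exp((2 mu + sigma^2) s). Integrating:
  E[<X>_t] = (7/4)^2 * 3^2 * (exp((2*7 + (7/4)^2) t) - 1) / (2*7 + (7/4)^2)
           = (7/4)^2 * 3^2 * (exp((273/16) t) - 1) / (273/16) = 21*exp(273*t/16)/13 - 21/13.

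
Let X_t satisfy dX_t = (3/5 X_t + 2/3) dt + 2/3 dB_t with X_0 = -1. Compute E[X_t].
E[X_t] = exp(3*t/5)/9 - 10/9

Taking expectations and using E[dB_t] = 0, the mean m(t) = E[X_t] satisfies the ODE m'(t) = a m(t) + b with m(0) = x_0. With a = 3/5, b = 2/3, x_0 = -1, the solution is
  m(t) = x_0 * exp(a t) + (b/a) * (exp(a t) - 1)
       = (-1) * exp((3/5) t) + ((2/3)/(3/5)) * (exp((3/5) t) - 1)
       = exp(3*t/5)/9 - 10/9.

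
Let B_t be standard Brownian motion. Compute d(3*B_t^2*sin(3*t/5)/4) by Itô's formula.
d(3*B_t^2*sin(3*t/5)/4) = (9*B_t^2*cos(3*t/5)/20 + 3*sin(3*t/5)/4) dt + (3*B_t*sin(3*t/5)/2) dB_t

Itô's formula for f(t, x): d f(t, B_t) = (f_t + (1/2) f_xx) dt + f_x dB_t. Compute partials of f(t, x) = 3*x^2*sin(3*t/5)/4:
  f_t(t,x)  = 9*x^2*cos(3*t/5)/20
  f_x(t,x)  = 3*x*sin(3*t/5)/2
  f_xx(t,x) = 3*sin(3*t/5)/2
Assemble drift = f_t + (1/2) f_xx = 9*x^2*cos(3*t/5)/20 + 3*sin(3*t/5)/4 and diffusion = f_x = 3*x*sin(3*t/5)/2. Substituting x = B_t:
  d(3*B_t^2*sin(3*t/5)/4) = (9*B_t^2*cos(3*t/5)/20 + 3*sin(3*t/5)/4) dt + (3*B_t*sin(3*t/5)/2) dB_t.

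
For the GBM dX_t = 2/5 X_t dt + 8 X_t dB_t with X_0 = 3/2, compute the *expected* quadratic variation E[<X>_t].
E[<X>_t] = 20*exp(324*t/5)/9 - 20/9

<X>_t = int_0^t (8 * X_s)^2 ds. Taking expectation inside the integral: E[<X>_t] = 8^2 * int_0^t E[X_s^2] ds. For GBM, E[X_s^2] = x_0^2 * exp((2 mu + sigma^2) s). Integrating:
  E[<X>_t] = 8^2 * (3/2)^2 * (exp((2*(2/5) + 8^2) t) - 1) / (2*(2/5) + 8^2)
           = 8^2 * (3/2)^2 * (exp((324/5) t) - 1) / (324/5) = 20*exp(324*t/5)/9 - 20/9.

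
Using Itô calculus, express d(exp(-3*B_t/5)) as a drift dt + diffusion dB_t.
d(exp(-3*B_t/5)) = (9*exp(-3*B_t/5)/50) dt + (-3*exp(-3*B_t/5)/5) dB_t

Itô's formula for f(B_t) gives d f(B_t) = f'(B_t) dB_t + (1/2) f''(B_t) dt. Compute derivatives of f(x) = exp(-3*x/5):
  f'(x)  = -3*exp(-3*x/5)/5
  f''(x) = 9*exp(-3*x/5)/25
Substitute x = B_t and multiply the f'' term by 1/2:
  drift     = (1/2) * (9*exp(-3*x/5)/25) evaluated at B_t = 9*exp(-3*B_t/5)/50
  diffusion = (-3*exp(-3*x/5)/5) evaluated at B_t = -3*exp(-3*B_t/5)/5
Therefore d(exp(-3*B_t/5)) = (9*exp(-3*B_t/5)/50) dt + (-3*exp(-3*B_t/5)/5) dB_t.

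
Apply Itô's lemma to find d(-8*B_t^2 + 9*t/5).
d(-8*B_t^2 + 9*t/5) = (-31/5) dt + (-16*B_t) dB_t

Itô's formula for f(t, x): d f(t, B_t) = (f_t + (1/2) f_xx) dt + f_x dB_t. Compute partials of f(t, x) = 9*t/5 - 8*x^2:
  f_t(t,x)  = 9/5
  f_x(t,x)  = -16*x
  f_xx(t,x) = -16
Assemble drift = f_t + (1/2) f_xx = -31/5 and diffusion = f_x = -16*x. Substituting x = B_t:
  d(-8*B_t^2 + 9*t/5) = (-31/5) dt + (-16*B_t) dB_t.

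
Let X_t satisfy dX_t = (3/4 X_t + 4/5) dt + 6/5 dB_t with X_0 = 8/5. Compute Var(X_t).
Var(X_t) = 24*exp(3*t/2)/25 - 24/25

The variance V(t) = Var(X_t) satisfies V'(t) = 2 a V(t) + c^2 with V(0) = 0 (drift coefficient is linear in X, diffusion is constant). With a = 3/4, c = 6/5, the solution is
  V(t) = (c^2 / (2 a)) * (exp(2 a t) - 1)
       = ((6/5)^2 / (2*(3/4))) * (exp((3/2) t) - 1)
       = 24*exp(3*t/2)/25 - 24/25.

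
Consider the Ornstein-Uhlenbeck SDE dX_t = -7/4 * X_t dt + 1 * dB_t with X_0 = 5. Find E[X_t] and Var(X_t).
E[X_t] = 5*exp(-7*t/4); Var(X_t) = 2/7 - 2*exp(-7*t/2)/7

The OU SDE dX = -theta X dt + sigma dB admits the integrating factor exp(theta t): d(exp(theta t) X_t) = sigma exp(theta t) dB_t. Integrating from 0 to t:
  X_t = x_0 * exp(-theta t) + sigma * int_0^t exp(-theta (t-s)) dB_s.
The Itô integral has mean 0 and (by the Itô isometry) variance sigma^2 * int_0^t exp(-2 theta (t - s)) ds = sigma^2 * (1 - exp(-2 theta t)) / (2 theta).
With theta = 7/4, sigma = 1, x_0 = 5:
  E[X_t] = 5 * exp(-7/4 t) = 5*exp(-7*t/4)
  Var(X_t) = (1)^2 * (1 - exp(-2*7/4 t)) / (2 * 7/4) = 2/7 - 2*exp(-7*t/2)/7.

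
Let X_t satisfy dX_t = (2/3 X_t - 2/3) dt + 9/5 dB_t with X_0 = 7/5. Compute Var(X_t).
Var(X_t) = 243*exp(4*t/3)/100 - 243/100

The variance V(t) = Var(X_t) satisfies V'(t) = 2 a V(t) + c^2 with V(0) = 0 (drift coefficient is linear in X, diffusion is constant). With a = 2/3, c = 9/5, the solution is
  V(t) = (c^2 / (2 a)) * (exp(2 a t) - 1)
       = ((9/5)^2 / (2*(2/3))) * (exp((4/3) t) - 1)
       = 243*exp(4*t/3)/100 - 243/100.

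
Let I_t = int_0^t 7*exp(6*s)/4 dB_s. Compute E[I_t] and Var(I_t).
E[I_t] = 0; Var(I_t) = 49*exp(12*t)/192 - 49/192

The Itô integral of a deterministic integrand f(s) has mean 0 because each increment f(s) * (B_{s+ds} - B_s) has mean 0. By the Itô isometry:
  Var( int_0^t f(s) dB_s ) = E[ (int_0^t f(s) dB_s)^2 ] = int_0^t f(s)^2 ds.
Here f(s) = 7*exp(6*s)/4, so f(s)^2 = 49*exp(12*s)/16. Integrate:
  int_0^t (49*exp(12*s)/16) ds = 49*exp(12*t)/192 - 49/192.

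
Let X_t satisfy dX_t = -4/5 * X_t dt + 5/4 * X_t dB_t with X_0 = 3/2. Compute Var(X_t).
Var(X_t) = (9*exp(25*t/16) - 9)*exp(-8*t/5)/4

For GBM dX = mu X dt + sigma X dB with X_0 = x_0, apply Itô to Y = log X: dY = (mu - sigma^2/2) dt + sigma dB, so Y_t = log(x_0) + (mu - sigma^2/2) t + sigma B_t and hence X_t = x_0 * exp((mu - sigma^2/2) t + sigma B_t).
With mu = -4/5, sigma = 5/4, x_0 = 3/2, this gives:
  X_t = 3/2 * exp((-253/160) * t + (5/4) * B_t).
Since sigma*B_t ~ Normal(0, sigma^2 t), E[exp(sigma*B_t)] = exp(sigma^2 t / 2); so E[X_t] = x_0 * exp((mu - sigma^2/2) t) * exp(sigma^2 t / 2) = x_0 * exp(mu t) = 3*exp(-4*t/5)/2.
Var(X_t) = E[X_t^2] - (E[X_t])^2 = x_0^2 * exp(2 mu t) * (exp(sigma^2 t) - 1) = (9*exp(25*t/16) - 9)*exp(-8*t/5)/4.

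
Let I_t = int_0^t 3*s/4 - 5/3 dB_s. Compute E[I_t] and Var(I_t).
E[I_t] = 0; Var(I_t) = t*(27*t^2 - 180*t + 400)/144

The Itô integral of a deterministic integrand f(s) has mean 0 because each increment f(s) * (B_{s+ds} - B_s) has mean 0. By the Itô isometry:
  Var( int_0^t f(s) dB_s ) = E[ (int_0^t f(s) dB_s)^2 ] = int_0^t f(s)^2 ds.
Here f(s) = 3*s/4 - 5/3, so f(s)^2 = (9*s - 20)^2/144. Integrate:
  int_0^t ((9*s - 20)^2/144) ds = t*(27*t^2 - 180*t + 400)/144.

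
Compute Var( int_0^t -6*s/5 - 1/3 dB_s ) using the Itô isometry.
Var = t*(108*t^2 + 90*t + 25)/225

The Itô integral of a deterministic integrand f(s) has mean 0 because each increment f(s) * (B_{s+ds} - B_s) has mean 0. By the Itô isometry:
  Var( int_0^t f(s) dB_s ) = E[ (int_0^t f(s) dB_s)^2 ] = int_0^t f(s)^2 ds.
Here f(s) = -6*s/5 - 1/3, so f(s)^2 = (18*s + 5)^2/225. Integrate:
  int_0^t ((18*s + 5)^2/225) ds = t*(108*t^2 + 90*t + 25)/225.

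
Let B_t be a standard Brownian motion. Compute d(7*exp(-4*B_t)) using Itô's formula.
d(7*exp(-4*B_t)) = (56*exp(-4*B_t)) dt + (-28*exp(-4*B_t)) dB_t

Itô's formula for f(B_t) gives d f(B_t) = f'(B_t) dB_t + (1/2) f''(B_t) dt. Compute derivatives of f(x) = 7*exp(-4*x):
  f'(x)  = -28*exp(-4*x)
  f''(x) = 112*exp(-4*x)
Substitute x = B_t and multiply the f'' term by 1/2:
  drift     = (1/2) * (112*exp(-4*x)) evaluated at B_t = 56*exp(-4*B_t)
  diffusion = (-28*exp(-4*x)) evaluated at B_t = -28*exp(-4*B_t)
Therefore d(7*exp(-4*B_t)) = (56*exp(-4*B_t)) dt + (-28*exp(-4*B_t)) dB_t.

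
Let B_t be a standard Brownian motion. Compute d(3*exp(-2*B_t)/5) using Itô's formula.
d(3*exp(-2*B_t)/5) = (6*exp(-2*B_t)/5) dt + (-6*exp(-2*B_t)/5) dB_t

Itô's formula for f(B_t) gives d f(B_t) = f'(B_t) dB_t + (1/2) f''(B_t) dt. Compute derivatives of f(x) = 3*exp(-2*x)/5:
  f'(x)  = -6*exp(-2*x)/5
  f''(x) = 12*exp(-2*x)/5
Substitute x = B_t and multiply the f'' term by 1/2:
  drift     = (1/2) * (12*exp(-2*x)/5) evaluated at B_t = 6*exp(-2*B_t)/5
  diffusion = (-6*exp(-2*x)/5) evaluated at B_t = -6*exp(-2*B_t)/5
Therefore d(3*exp(-2*B_t)/5) = (6*exp(-2*B_t)/5) dt + (-6*exp(-2*B_t)/5) dB_t.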